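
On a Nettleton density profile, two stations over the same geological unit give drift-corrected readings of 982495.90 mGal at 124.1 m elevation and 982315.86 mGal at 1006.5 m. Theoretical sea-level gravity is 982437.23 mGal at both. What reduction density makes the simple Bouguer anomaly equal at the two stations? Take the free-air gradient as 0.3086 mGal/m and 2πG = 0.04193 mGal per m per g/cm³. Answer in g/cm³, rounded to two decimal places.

2.49

Δg_obs = 982315.86 − 982495.90 = -180.04 mGal over Δh = 1006.5 − 124.1 = 882.4 m
Equal Bouguer anomalies ⇒ Δg_obs + (0.3086 − 0.04193ρ)·Δh = 0
0.3086 − 0.04193ρ = −Δg_obs/Δh = 0.20403
ρ = (0.3086 − 0.20403) / 0.04193 = 2.49 g/cm³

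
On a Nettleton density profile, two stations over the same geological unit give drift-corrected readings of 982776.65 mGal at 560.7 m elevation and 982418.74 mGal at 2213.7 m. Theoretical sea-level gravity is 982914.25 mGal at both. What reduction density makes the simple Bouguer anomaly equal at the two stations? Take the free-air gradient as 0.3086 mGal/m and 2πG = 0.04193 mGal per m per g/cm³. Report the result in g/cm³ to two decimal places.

Δg_obs = 982418.74 − 982776.65 = -357.91 mGal over Δh = 2213.7 − 560.7 = 1653.0 m
Equal Bouguer anomalies ⇒ Δg_obs + (0.3086 − 0.04193ρ)·Δh = 0
0.3086 − 0.04193ρ = −Δg_obs/Δh = 0.21652
ρ = (0.3086 − 0.21652) / 0.04193 = 2.20 g/cm³

2.20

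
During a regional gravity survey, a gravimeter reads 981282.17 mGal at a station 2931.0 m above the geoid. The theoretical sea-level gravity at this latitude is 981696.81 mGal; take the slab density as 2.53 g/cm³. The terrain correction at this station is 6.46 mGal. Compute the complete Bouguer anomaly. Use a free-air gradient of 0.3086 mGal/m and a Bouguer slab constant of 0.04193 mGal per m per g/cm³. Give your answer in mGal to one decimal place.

185.4

Free-air correction = 0.3086 × 2931.0 = 904.51 mGal
Free-air anomaly = 981282.17 − 981696.81 + (904.51) = 489.87 mGal
Bouguer slab correction = 0.04193 × 2.53 × 2931.0 = 310.93 mGal
Simple Bouguer anomaly = 489.87 − (310.93) = 178.94 mGal
Complete Bouguer anomaly = 178.94 + 6.46 = 185.40 mGal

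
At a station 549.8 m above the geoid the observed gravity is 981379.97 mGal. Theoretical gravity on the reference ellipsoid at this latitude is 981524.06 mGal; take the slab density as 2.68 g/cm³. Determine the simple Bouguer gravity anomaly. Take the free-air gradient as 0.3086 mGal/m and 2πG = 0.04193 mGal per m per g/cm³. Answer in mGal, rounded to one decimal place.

Free-air correction = 0.3086 × 549.8 = 169.67 mGal
Free-air anomaly = 981379.97 − 981524.06 + (169.67) = 25.58 mGal
Bouguer slab correction = 0.04193 × 2.68 × 549.8 = 61.78 mGal
Simple Bouguer anomaly = 25.58 − (61.78) = -36.20 mGal

-36.2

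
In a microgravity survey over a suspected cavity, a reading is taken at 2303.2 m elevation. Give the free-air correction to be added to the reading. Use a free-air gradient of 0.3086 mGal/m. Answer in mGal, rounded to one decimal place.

Free-air correction = 0.3086 × 2303.2 = 710.8 mGal

710.8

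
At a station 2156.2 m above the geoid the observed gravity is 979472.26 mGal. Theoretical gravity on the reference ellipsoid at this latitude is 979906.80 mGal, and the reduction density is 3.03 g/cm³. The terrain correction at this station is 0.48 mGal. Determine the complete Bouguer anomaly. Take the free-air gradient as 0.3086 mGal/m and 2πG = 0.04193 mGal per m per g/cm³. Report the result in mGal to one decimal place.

-42.6

Free-air correction = 0.3086 × 2156.2 = 665.40 mGal
Free-air anomaly = 979472.26 − 979906.80 + (665.40) = 230.86 mGal
Bouguer slab correction = 0.04193 × 3.03 × 2156.2 = 273.94 mGal
Simple Bouguer anomaly = 230.86 − (273.94) = -43.08 mGal
Complete Bouguer anomaly = -43.08 + 0.48 = -42.60 mGal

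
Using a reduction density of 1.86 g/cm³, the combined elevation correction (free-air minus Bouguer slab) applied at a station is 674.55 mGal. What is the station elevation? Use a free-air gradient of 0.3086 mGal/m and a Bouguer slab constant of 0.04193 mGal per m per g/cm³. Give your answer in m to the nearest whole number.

Combined gradient = 0.3086 − 0.04193 × 1.86 = 0.2306102 mGal/m
h = 674.55 / 0.2306102 = 2925.07 m

2925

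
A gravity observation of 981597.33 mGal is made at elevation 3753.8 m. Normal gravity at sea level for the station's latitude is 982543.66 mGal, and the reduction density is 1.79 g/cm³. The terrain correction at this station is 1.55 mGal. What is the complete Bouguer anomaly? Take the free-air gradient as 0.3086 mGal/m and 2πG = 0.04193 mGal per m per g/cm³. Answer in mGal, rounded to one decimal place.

-68.1

Free-air correction = 0.3086 × 3753.8 = 1158.42 mGal
Free-air anomaly = 981597.33 − 982543.66 + (1158.42) = 212.09 mGal
Bouguer slab correction = 0.04193 × 1.79 × 3753.8 = 281.74 mGal
Simple Bouguer anomaly = 212.09 − (281.74) = -69.65 mGal
Complete Bouguer anomaly = -69.65 + 1.55 = -68.10 mGal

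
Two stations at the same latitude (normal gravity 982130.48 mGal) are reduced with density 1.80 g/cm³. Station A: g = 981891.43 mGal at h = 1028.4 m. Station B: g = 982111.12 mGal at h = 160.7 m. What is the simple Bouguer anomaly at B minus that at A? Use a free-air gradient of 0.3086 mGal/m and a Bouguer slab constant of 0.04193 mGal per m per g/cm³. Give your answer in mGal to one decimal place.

Δg_SB(A) = 981891.43 − 982130.48 + 0.3086×1028.4 − 0.04193×1.80×1028.4 = 0.70 mGal
Δg_SB(B) = 982111.12 − 982130.48 + 0.3086×160.7 − 0.04193×1.80×160.7 = 18.10 mGal
Difference = 18.10 − (0.70) = 17.40 mGal

17.4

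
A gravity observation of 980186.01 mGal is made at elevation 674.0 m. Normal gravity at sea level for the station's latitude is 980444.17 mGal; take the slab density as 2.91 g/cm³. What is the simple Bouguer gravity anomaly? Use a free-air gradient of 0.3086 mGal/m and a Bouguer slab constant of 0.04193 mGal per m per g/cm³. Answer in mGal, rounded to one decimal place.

Free-air correction = 0.3086 × 674.0 = 208.00 mGal
Free-air anomaly = 980186.01 − 980444.17 + (208.00) = -50.16 mGal
Bouguer slab correction = 0.04193 × 2.91 × 674.0 = 82.24 mGal
Simple Bouguer anomaly = -50.16 − (82.24) = -132.40 mGal

-132.4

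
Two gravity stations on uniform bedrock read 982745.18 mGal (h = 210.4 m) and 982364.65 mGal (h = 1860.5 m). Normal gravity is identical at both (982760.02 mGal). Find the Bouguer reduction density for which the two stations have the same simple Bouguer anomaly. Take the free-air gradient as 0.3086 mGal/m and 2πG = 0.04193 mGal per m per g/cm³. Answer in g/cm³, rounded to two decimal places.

Δg_obs = 982364.65 − 982745.18 = -380.53 mGal over Δh = 1860.5 − 210.4 = 1650.1 m
Equal Bouguer anomalies ⇒ Δg_obs + (0.3086 − 0.04193ρ)·Δh = 0
0.3086 − 0.04193ρ = −Δg_obs/Δh = 0.23061
ρ = (0.3086 − 0.23061) / 0.04193 = 1.86 g/cm³

1.86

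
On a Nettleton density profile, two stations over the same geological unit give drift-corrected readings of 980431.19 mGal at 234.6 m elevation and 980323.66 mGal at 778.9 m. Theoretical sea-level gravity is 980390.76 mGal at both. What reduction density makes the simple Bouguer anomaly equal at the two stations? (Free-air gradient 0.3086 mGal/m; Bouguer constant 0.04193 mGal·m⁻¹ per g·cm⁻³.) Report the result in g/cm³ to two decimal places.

Δg_obs = 980323.66 − 980431.19 = -107.53 mGal over Δh = 778.9 − 234.6 = 544.3 m
Equal Bouguer anomalies ⇒ Δg_obs + (0.3086 − 0.04193ρ)·Δh = 0
0.3086 − 0.04193ρ = −Δg_obs/Δh = 0.19756
ρ = (0.3086 − 0.19756) / 0.04193 = 2.65 g/cm³

2.65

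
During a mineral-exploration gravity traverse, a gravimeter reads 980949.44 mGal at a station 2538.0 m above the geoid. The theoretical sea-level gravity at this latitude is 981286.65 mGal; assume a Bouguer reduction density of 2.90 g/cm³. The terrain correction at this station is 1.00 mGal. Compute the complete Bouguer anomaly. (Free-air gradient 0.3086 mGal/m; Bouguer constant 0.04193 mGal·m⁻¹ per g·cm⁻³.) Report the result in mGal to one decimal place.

138.4

Free-air correction = 0.3086 × 2538.0 = 783.23 mGal
Free-air anomaly = 980949.44 − 981286.65 + (783.23) = 446.02 mGal
Bouguer slab correction = 0.04193 × 2.90 × 2538.0 = 308.61 mGal
Simple Bouguer anomaly = 446.02 − (308.61) = 137.41 mGal
Complete Bouguer anomaly = 137.41 + 1.00 = 138.41 mGal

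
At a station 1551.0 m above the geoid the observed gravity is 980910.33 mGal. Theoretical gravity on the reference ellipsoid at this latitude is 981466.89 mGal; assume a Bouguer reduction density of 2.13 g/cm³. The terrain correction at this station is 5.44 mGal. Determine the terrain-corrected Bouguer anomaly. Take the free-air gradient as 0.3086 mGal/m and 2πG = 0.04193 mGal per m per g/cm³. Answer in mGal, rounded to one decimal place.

Free-air correction = 0.3086 × 1551.0 = 478.64 mGal
Free-air anomaly = 980910.33 − 981466.89 + (478.64) = -77.92 mGal
Bouguer slab correction = 0.04193 × 2.13 × 1551.0 = 138.52 mGal
Simple Bouguer anomaly = -77.92 − (138.52) = -216.44 mGal
Complete Bouguer anomaly = -216.44 + 5.44 = -211.00 mGal

-211.0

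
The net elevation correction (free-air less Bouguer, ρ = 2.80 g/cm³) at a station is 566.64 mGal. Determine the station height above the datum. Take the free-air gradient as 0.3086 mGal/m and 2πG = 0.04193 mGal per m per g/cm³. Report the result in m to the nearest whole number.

Combined gradient = 0.3086 − 0.04193 × 2.80 = 0.1911960 mGal/m
h = 566.64 / 0.1911960 = 2963.66 m

2964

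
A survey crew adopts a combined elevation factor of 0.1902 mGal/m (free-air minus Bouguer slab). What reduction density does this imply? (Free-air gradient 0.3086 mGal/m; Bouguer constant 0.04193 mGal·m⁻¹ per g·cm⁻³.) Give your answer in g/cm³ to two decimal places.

2.82

0.1902 = 0.3086 − 0.04193 × ρ
ρ = (0.3086 − 0.1902) / 0.04193 = 2.82 g/cm³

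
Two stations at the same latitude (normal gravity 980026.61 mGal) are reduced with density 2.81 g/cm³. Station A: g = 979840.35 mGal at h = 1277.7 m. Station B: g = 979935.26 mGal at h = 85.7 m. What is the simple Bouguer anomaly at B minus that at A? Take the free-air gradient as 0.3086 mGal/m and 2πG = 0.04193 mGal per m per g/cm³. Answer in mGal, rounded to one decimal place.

-132.5

Δg_SB(A) = 979840.35 − 980026.61 + 0.3086×1277.7 − 0.04193×2.81×1277.7 = 57.50 mGal
Δg_SB(B) = 979935.26 − 980026.61 + 0.3086×85.7 − 0.04193×2.81×85.7 = -75.00 mGal
Difference = -75.00 − (57.50) = -132.50 mGal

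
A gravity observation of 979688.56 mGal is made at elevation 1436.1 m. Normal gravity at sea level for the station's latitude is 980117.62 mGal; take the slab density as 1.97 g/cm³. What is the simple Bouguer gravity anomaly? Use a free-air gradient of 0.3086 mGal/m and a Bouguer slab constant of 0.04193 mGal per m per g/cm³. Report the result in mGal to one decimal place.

-104.5

Free-air correction = 0.3086 × 1436.1 = 443.18 mGal
Free-air anomaly = 979688.56 − 980117.62 + (443.18) = 14.12 mGal
Bouguer slab correction = 0.04193 × 1.97 × 1436.1 = 118.62 mGal
Simple Bouguer anomaly = 14.12 − (118.62) = -104.50 mGal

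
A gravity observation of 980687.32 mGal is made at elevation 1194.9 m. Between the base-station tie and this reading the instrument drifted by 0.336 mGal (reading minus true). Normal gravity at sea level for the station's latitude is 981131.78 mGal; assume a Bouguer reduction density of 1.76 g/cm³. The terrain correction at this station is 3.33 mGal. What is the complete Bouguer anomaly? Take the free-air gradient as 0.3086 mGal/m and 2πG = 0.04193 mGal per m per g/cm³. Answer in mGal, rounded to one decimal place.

Drift-corrected reading = 980687.32 − (0.336) = 980686.984 mGal
Free-air correction = 0.3086 × 1194.9 = 368.75 mGal
Free-air anomaly = 980686.984 − 981131.78 + (368.75) = -76.046 mGal
Bouguer slab correction = 0.04193 × 1.76 × 1194.9 = 88.18 mGal
Simple Bouguer anomaly = -76.046 − (88.18) = -164.226 mGal
Complete Bouguer anomaly = -164.226 + 3.33 = -160.896 mGal

-160.9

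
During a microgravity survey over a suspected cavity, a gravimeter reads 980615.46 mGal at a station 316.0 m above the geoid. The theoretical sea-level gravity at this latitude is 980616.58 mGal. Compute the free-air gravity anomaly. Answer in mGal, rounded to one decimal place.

Free-air correction = 0.3086 × 316.0 = 97.52 mGal
Free-air anomaly = 980615.46 − 980616.58 + (97.52) = 96.40 mGal

96.4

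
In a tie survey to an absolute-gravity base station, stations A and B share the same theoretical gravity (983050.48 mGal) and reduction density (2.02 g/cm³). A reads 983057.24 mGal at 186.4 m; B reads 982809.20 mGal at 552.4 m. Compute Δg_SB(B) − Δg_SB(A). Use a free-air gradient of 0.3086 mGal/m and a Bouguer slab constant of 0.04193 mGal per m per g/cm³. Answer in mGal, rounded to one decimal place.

-166.1

Δg_SB(A) = 983057.24 − 983050.48 + 0.3086×186.4 − 0.04193×2.02×186.4 = 48.50 mGal
Δg_SB(B) = 982809.20 − 983050.48 + 0.3086×552.4 − 0.04193×2.02×552.4 = -117.60 mGal
Difference = -117.60 − (48.50) = -166.10 mGal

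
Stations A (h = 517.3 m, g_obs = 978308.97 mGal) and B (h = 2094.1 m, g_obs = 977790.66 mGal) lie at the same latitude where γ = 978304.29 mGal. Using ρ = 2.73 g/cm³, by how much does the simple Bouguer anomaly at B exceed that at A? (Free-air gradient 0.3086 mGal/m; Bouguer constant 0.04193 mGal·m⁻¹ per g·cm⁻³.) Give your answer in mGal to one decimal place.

Δg_SB(A) = 978308.97 − 978304.29 + 0.3086×517.3 − 0.04193×2.73×517.3 = 105.10 mGal
Δg_SB(B) = 977790.66 − 978304.29 + 0.3086×2094.1 − 0.04193×2.73×2094.1 = -107.10 mGal
Difference = -107.10 − (105.10) = -212.20 mGal

-212.2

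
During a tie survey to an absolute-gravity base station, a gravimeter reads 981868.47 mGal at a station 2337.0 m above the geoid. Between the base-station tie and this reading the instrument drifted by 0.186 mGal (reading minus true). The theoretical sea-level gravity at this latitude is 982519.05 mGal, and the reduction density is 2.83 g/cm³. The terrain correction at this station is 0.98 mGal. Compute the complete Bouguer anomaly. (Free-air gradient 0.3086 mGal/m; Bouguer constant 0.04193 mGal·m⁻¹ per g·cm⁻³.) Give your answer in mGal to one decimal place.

Drift-corrected reading = 981868.47 − (0.186) = 981868.284 mGal
Free-air correction = 0.3086 × 2337.0 = 721.20 mGal
Free-air anomaly = 981868.284 − 982519.05 + (721.20) = 70.434 mGal
Bouguer slab correction = 0.04193 × 2.83 × 2337.0 = 277.31 mGal
Simple Bouguer anomaly = 70.434 − (277.31) = -206.876 mGal
Complete Bouguer anomaly = -206.876 + 0.98 = -205.896 mGal

-205.9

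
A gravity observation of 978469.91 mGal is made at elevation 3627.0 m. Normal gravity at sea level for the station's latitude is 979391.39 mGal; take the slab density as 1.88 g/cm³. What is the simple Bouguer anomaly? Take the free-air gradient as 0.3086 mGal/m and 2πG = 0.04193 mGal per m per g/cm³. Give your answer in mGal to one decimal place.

-88.1

Free-air correction = 0.3086 × 3627.0 = 1119.29 mGal
Free-air anomaly = 978469.91 − 979391.39 + (1119.29) = 197.81 mGal
Bouguer slab correction = 0.04193 × 1.88 × 3627.0 = 285.91 mGal
Simple Bouguer anomaly = 197.81 − (285.91) = -88.10 mGal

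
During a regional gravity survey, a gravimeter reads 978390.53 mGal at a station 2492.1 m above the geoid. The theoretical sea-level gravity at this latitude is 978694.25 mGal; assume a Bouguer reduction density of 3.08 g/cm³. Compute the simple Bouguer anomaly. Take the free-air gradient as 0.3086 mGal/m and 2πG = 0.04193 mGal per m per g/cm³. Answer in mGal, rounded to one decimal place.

Free-air correction = 0.3086 × 2492.1 = 769.06 mGal
Free-air anomaly = 978390.53 − 978694.25 + (769.06) = 465.34 mGal
Bouguer slab correction = 0.04193 × 3.08 × 2492.1 = 321.84 mGal
Simple Bouguer anomaly = 465.34 − (321.84) = 143.50 mGal

143.5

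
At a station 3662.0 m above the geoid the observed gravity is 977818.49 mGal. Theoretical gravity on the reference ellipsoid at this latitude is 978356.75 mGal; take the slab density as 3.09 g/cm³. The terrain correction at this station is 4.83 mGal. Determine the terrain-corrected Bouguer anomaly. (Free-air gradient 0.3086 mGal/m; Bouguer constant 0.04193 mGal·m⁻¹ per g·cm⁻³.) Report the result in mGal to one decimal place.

122.2

Free-air correction = 0.3086 × 3662.0 = 1130.09 mGal
Free-air anomaly = 977818.49 − 978356.75 + (1130.09) = 591.83 mGal
Bouguer slab correction = 0.04193 × 3.09 × 3662.0 = 474.46 mGal
Simple Bouguer anomaly = 591.83 − (474.46) = 117.37 mGal
Complete Bouguer anomaly = 117.37 + 4.83 = 122.20 mGal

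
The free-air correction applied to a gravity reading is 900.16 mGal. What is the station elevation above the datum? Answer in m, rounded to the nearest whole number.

2917

h = 900.16 / 0.3086 = 2916.92 m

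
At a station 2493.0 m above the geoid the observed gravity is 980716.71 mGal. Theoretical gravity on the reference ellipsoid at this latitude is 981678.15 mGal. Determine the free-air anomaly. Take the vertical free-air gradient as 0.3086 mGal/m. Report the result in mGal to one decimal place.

-192.1

Free-air correction = 0.3086 × 2493.0 = 769.34 mGal
Free-air anomaly = 980716.71 − 981678.15 + (769.34) = -192.10 mGal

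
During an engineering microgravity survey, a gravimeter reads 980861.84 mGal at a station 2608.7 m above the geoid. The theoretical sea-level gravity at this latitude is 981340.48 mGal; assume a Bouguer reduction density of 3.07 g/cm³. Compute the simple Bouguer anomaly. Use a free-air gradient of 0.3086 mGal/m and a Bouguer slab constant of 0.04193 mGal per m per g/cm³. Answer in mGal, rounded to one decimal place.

-9.4

Free-air correction = 0.3086 × 2608.7 = 805.04 mGal
Free-air anomaly = 980861.84 − 981340.48 + (805.04) = 326.40 mGal
Bouguer slab correction = 0.04193 × 3.07 × 2608.7 = 335.81 mGal
Simple Bouguer anomaly = 326.40 − (335.81) = -9.41 mGal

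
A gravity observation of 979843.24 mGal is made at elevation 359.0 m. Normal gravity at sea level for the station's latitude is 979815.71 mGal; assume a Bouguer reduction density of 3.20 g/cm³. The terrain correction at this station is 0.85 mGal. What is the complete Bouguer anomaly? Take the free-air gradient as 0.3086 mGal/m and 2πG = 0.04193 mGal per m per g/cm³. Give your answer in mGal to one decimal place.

91.0

Free-air correction = 0.3086 × 359.0 = 110.79 mGal
Free-air anomaly = 979843.24 − 979815.71 + (110.79) = 138.32 mGal
Bouguer slab correction = 0.04193 × 3.20 × 359.0 = 48.17 mGal
Simple Bouguer anomaly = 138.32 − (48.17) = 90.15 mGal
Complete Bouguer anomaly = 90.15 + 0.85 = 91.00 mGal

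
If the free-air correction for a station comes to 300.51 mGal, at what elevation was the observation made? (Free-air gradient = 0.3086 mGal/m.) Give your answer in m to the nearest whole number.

h = 300.51 / 0.3086 = 973.78 m

974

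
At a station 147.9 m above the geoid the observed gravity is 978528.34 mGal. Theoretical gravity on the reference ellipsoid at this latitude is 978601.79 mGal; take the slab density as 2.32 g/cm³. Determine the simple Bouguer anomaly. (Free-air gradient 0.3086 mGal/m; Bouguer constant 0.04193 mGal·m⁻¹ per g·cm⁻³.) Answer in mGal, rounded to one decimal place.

Free-air correction = 0.3086 × 147.9 = 45.64 mGal
Free-air anomaly = 978528.34 − 978601.79 + (45.64) = -27.81 mGal
Bouguer slab correction = 0.04193 × 2.32 × 147.9 = 14.39 mGal
Simple Bouguer anomaly = -27.81 − (14.39) = -42.20 mGal

-42.2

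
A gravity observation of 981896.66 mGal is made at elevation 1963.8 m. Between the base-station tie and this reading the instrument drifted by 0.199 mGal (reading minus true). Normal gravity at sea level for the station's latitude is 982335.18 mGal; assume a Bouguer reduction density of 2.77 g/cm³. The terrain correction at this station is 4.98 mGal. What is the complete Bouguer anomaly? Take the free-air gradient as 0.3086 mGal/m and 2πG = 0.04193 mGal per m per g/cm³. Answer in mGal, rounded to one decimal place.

-55.8

Drift-corrected reading = 981896.66 − (0.199) = 981896.461 mGal
Free-air correction = 0.3086 × 1963.8 = 606.03 mGal
Free-air anomaly = 981896.461 − 982335.18 + (606.03) = 167.311 mGal
Bouguer slab correction = 0.04193 × 2.77 × 1963.8 = 228.09 mGal
Simple Bouguer anomaly = 167.311 − (228.09) = -60.779 mGal
Complete Bouguer anomaly = -60.779 + 4.98 = -55.799 mGal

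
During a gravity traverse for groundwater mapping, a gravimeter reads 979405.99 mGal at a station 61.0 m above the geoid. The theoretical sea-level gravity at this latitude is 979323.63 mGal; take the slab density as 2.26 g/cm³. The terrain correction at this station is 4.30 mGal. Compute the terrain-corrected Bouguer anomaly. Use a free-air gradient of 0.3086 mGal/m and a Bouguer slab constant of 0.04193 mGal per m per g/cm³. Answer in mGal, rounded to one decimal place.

Free-air correction = 0.3086 × 61.0 = 18.82 mGal
Free-air anomaly = 979405.99 − 979323.63 + (18.82) = 101.18 mGal
Bouguer slab correction = 0.04193 × 2.26 × 61.0 = 5.78 mGal
Simple Bouguer anomaly = 101.18 − (5.78) = 95.40 mGal
Complete Bouguer anomaly = 95.40 + 4.30 = 99.70 mGal

99.7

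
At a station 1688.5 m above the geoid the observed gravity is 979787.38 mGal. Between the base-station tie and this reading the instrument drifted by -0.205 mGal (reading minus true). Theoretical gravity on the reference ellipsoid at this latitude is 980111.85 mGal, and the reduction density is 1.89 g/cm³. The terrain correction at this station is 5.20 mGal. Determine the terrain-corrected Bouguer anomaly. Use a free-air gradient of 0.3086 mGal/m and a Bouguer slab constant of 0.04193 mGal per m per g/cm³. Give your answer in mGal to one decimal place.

68.2

Drift-corrected reading = 979787.38 − (-0.205) = 979787.585 mGal
Free-air correction = 0.3086 × 1688.5 = 521.07 mGal
Free-air anomaly = 979787.585 − 980111.85 + (521.07) = 196.805 mGal
Bouguer slab correction = 0.04193 × 1.89 × 1688.5 = 133.81 mGal
Simple Bouguer anomaly = 196.805 − (133.81) = 62.995 mGal
Complete Bouguer anomaly = 62.995 + 5.20 = 68.195 mGal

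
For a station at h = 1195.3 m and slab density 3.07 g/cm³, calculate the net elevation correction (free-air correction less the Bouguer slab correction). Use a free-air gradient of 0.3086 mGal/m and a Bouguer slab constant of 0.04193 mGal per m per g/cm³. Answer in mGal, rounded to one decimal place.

Combined gradient = 0.3086 − 0.04193 × 3.07 = 0.1798749 mGal/m
Combined elevation correction = 0.1798749 × 1195.3 = 215.0 mGal

215.0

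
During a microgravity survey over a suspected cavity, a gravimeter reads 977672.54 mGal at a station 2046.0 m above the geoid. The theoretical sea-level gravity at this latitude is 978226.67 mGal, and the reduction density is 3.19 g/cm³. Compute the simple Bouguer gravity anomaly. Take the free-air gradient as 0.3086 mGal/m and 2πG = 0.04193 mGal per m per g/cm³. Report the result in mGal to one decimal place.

Free-air correction = 0.3086 × 2046.0 = 631.40 mGal
Free-air anomaly = 977672.54 − 978226.67 + (631.40) = 77.27 mGal
Bouguer slab correction = 0.04193 × 3.19 × 2046.0 = 273.67 mGal
Simple Bouguer anomaly = 77.27 − (273.67) = -196.40 mGal

-196.4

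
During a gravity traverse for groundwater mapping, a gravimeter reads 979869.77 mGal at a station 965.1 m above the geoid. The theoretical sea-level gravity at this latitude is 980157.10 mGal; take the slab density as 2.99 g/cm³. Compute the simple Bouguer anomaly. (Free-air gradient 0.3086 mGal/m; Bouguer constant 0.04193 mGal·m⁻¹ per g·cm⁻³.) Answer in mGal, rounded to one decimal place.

-110.5

Free-air correction = 0.3086 × 965.1 = 297.83 mGal
Free-air anomaly = 979869.77 − 980157.10 + (297.83) = 10.50 mGal
Bouguer slab correction = 0.04193 × 2.99 × 965.1 = 121.00 mGal
Simple Bouguer anomaly = 10.50 − (121.00) = -110.50 mGal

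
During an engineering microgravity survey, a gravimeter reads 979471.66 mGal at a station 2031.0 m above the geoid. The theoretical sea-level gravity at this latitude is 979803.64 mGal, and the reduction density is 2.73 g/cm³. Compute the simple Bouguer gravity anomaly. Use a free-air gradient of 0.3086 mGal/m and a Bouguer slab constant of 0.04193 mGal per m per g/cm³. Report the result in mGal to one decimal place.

Free-air correction = 0.3086 × 2031.0 = 626.77 mGal
Free-air anomaly = 979471.66 − 979803.64 + (626.77) = 294.79 mGal
Bouguer slab correction = 0.04193 × 2.73 × 2031.0 = 232.49 mGal
Simple Bouguer anomaly = 294.79 − (232.49) = 62.30 mGal

62.3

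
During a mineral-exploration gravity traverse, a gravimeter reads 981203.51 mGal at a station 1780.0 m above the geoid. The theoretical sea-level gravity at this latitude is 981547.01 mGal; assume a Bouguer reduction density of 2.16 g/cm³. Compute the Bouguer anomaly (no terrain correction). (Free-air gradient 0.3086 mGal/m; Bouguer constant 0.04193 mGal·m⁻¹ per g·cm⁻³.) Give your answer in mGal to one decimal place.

44.6

Free-air correction = 0.3086 × 1780.0 = 549.31 mGal
Free-air anomaly = 981203.51 − 981547.01 + (549.31) = 205.81 mGal
Bouguer slab correction = 0.04193 × 2.16 × 1780.0 = 161.21 mGal
Simple Bouguer anomaly = 205.81 − (161.21) = 44.60 mGal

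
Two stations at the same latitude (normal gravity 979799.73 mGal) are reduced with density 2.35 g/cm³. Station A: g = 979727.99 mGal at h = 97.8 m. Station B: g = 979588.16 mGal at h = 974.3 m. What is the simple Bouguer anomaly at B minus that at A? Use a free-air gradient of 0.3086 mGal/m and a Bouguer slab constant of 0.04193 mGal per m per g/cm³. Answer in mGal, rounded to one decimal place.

44.3

Δg_SB(A) = 979727.99 − 979799.73 + 0.3086×97.8 − 0.04193×2.35×97.8 = -51.20 mGal
Δg_SB(B) = 979588.16 − 979799.73 + 0.3086×974.3 − 0.04193×2.35×974.3 = -6.90 mGal
Difference = -6.90 − (-51.20) = 44.30 mGal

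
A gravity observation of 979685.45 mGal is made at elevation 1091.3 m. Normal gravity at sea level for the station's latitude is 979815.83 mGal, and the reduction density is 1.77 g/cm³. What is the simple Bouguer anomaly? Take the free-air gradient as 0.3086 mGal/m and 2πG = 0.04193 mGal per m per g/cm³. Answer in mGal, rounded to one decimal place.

Free-air correction = 0.3086 × 1091.3 = 336.78 mGal
Free-air anomaly = 979685.45 − 979815.83 + (336.78) = 206.40 mGal
Bouguer slab correction = 0.04193 × 1.77 × 1091.3 = 80.99 mGal
Simple Bouguer anomaly = 206.40 − (80.99) = 125.41 mGal

125.4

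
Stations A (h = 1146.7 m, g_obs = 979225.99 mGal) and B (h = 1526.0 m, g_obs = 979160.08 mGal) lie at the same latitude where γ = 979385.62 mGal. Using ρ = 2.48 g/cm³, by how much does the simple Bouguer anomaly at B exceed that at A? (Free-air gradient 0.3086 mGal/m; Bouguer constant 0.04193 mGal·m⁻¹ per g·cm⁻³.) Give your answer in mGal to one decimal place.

Δg_SB(A) = 979225.99 − 979385.62 + 0.3086×1146.7 − 0.04193×2.48×1146.7 = 75.00 mGal
Δg_SB(B) = 979160.08 − 979385.62 + 0.3086×1526.0 − 0.04193×2.48×1526.0 = 86.70 mGal
Difference = 86.70 − (75.00) = 11.70 mGal

11.7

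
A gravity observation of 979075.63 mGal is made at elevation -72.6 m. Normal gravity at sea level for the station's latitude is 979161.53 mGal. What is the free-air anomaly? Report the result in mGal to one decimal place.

-108.3

Free-air correction = 0.3086 × -72.6 = -22.40 mGal
Free-air anomaly = 979075.63 − 979161.53 + (-22.40) = -108.30 mGal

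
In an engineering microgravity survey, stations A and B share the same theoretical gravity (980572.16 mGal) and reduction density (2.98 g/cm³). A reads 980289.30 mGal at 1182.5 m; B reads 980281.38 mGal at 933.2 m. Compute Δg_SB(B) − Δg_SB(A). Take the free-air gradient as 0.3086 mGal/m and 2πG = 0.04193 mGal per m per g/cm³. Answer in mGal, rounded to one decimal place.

-53.7

Δg_SB(A) = 980289.30 − 980572.16 + 0.3086×1182.5 − 0.04193×2.98×1182.5 = -65.70 mGal
Δg_SB(B) = 980281.38 − 980572.16 + 0.3086×933.2 − 0.04193×2.98×933.2 = -119.40 mGal
Difference = -119.40 − (-65.70) = -53.70 mGal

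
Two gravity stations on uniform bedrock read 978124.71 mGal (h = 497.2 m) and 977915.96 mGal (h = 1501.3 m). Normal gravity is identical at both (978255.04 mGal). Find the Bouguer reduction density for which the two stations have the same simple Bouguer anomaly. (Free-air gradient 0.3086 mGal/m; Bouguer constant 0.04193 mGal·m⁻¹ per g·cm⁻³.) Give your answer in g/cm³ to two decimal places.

2.40

Δg_obs = 977915.96 − 978124.71 = -208.75 mGal over Δh = 1501.3 − 497.2 = 1004.1 m
Equal Bouguer anomalies ⇒ Δg_obs + (0.3086 − 0.04193ρ)·Δh = 0
0.3086 − 0.04193ρ = −Δg_obs/Δh = 0.20790
ρ = (0.3086 − 0.20790) / 0.04193 = 2.40 g/cm³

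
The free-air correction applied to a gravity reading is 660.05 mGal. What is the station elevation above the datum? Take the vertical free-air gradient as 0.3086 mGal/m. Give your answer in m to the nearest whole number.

2139

h = 660.05 / 0.3086 = 2138.85 m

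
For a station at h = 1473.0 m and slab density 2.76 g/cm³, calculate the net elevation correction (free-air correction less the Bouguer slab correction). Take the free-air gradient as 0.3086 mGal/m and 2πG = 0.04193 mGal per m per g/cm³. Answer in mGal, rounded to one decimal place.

284.1

Combined gradient = 0.3086 − 0.04193 × 2.76 = 0.1928732 mGal/m
Combined elevation correction = 0.1928732 × 1473.0 = 284.1 mGal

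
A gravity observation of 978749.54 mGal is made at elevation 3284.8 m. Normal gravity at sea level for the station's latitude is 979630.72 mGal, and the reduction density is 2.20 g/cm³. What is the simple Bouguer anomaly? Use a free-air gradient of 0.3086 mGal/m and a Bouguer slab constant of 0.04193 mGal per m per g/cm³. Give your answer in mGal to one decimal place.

-170.5

Free-air correction = 0.3086 × 3284.8 = 1013.69 mGal
Free-air anomaly = 978749.54 − 979630.72 + (1013.69) = 132.51 mGal
Bouguer slab correction = 0.04193 × 2.20 × 3284.8 = 303.01 mGal
Simple Bouguer anomaly = 132.51 − (303.01) = -170.50 mGal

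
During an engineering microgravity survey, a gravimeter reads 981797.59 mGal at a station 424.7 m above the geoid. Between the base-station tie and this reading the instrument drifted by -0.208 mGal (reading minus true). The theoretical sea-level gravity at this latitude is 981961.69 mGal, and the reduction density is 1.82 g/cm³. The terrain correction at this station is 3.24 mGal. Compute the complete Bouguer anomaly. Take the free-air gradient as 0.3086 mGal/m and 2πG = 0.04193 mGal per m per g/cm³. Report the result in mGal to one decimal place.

-62.0

Drift-corrected reading = 981797.59 − (-0.208) = 981797.798 mGal
Free-air correction = 0.3086 × 424.7 = 131.06 mGal
Free-air anomaly = 981797.798 − 981961.69 + (131.06) = -32.832 mGal
Bouguer slab correction = 0.04193 × 1.82 × 424.7 = 32.41 mGal
Simple Bouguer anomaly = -32.832 − (32.41) = -65.242 mGal
Complete Bouguer anomaly = -65.242 + 3.24 = -62.002 mGal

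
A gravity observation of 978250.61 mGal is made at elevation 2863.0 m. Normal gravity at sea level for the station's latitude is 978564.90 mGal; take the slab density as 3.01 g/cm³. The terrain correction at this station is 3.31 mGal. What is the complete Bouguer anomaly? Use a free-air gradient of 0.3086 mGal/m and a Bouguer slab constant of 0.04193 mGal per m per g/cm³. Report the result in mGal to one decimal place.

Free-air correction = 0.3086 × 2863.0 = 883.52 mGal
Free-air anomaly = 978250.61 − 978564.90 + (883.52) = 569.23 mGal
Bouguer slab correction = 0.04193 × 3.01 × 2863.0 = 361.34 mGal
Simple Bouguer anomaly = 569.23 − (361.34) = 207.89 mGal
Complete Bouguer anomaly = 207.89 + 3.31 = 211.20 mGal

211.2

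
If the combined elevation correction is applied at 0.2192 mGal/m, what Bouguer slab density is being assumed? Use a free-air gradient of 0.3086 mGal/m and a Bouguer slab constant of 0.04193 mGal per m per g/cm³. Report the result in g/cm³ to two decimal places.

2.13

0.2192 = 0.3086 − 0.04193 × ρ
ρ = (0.3086 − 0.2192) / 0.04193 = 2.13 g/cm³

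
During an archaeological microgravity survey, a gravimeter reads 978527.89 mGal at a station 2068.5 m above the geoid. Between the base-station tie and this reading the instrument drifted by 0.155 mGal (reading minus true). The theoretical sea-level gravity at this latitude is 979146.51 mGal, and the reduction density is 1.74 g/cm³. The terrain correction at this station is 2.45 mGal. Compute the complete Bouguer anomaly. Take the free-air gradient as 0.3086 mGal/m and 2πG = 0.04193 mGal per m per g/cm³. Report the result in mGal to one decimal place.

Drift-corrected reading = 978527.89 − (0.155) = 978527.735 mGal
Free-air correction = 0.3086 × 2068.5 = 638.34 mGal
Free-air anomaly = 978527.735 − 979146.51 + (638.34) = 19.565 mGal
Bouguer slab correction = 0.04193 × 1.74 × 2068.5 = 150.91 mGal
Simple Bouguer anomaly = 19.565 − (150.91) = -131.345 mGal
Complete Bouguer anomaly = -131.345 + 2.45 = -128.895 mGal

-128.9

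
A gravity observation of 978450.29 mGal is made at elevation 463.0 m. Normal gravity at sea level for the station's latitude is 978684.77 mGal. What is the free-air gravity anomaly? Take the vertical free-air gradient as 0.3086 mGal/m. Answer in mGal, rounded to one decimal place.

Free-air correction = 0.3086 × 463.0 = 142.88 mGal
Free-air anomaly = 978450.29 − 978684.77 + (142.88) = -91.60 mGal

-91.6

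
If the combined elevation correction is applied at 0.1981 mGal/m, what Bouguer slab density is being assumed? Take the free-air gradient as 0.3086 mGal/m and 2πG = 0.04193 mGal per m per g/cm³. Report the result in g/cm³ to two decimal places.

2.64

0.1981 = 0.3086 − 0.04193 × ρ
ρ = (0.3086 − 0.1981) / 0.04193 = 2.64 g/cm³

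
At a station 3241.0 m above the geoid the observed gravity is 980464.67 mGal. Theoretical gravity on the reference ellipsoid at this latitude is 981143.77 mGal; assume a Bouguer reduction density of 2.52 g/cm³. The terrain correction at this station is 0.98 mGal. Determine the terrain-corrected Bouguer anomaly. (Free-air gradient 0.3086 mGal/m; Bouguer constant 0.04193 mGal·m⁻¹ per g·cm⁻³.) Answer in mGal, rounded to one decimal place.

Free-air correction = 0.3086 × 3241.0 = 1000.17 mGal
Free-air anomaly = 980464.67 − 981143.77 + (1000.17) = 321.07 mGal
Bouguer slab correction = 0.04193 × 2.52 × 3241.0 = 342.46 mGal
Simple Bouguer anomaly = 321.07 − (342.46) = -21.39 mGal
Complete Bouguer anomaly = -21.39 + 0.98 = -20.41 mGal

-20.4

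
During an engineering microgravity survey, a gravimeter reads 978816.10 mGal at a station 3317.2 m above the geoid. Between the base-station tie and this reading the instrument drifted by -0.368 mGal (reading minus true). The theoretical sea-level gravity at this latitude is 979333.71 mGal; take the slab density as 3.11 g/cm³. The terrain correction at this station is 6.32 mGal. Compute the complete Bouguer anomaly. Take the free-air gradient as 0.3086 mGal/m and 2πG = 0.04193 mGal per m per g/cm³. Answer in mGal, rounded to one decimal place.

80.2

Drift-corrected reading = 978816.10 − (-0.368) = 978816.468 mGal
Free-air correction = 0.3086 × 3317.2 = 1023.69 mGal
Free-air anomaly = 978816.468 − 979333.71 + (1023.69) = 506.448 mGal
Bouguer slab correction = 0.04193 × 3.11 × 3317.2 = 432.57 mGal
Simple Bouguer anomaly = 506.448 − (432.57) = 73.878 mGal
Complete Bouguer anomaly = 73.878 + 6.32 = 80.198 mGal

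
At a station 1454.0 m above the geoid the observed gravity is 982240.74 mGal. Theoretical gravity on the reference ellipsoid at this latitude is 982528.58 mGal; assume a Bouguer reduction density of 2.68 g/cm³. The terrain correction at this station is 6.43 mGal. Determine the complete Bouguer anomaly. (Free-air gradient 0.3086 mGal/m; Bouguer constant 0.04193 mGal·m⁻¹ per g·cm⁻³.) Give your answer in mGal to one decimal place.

Free-air correction = 0.3086 × 1454.0 = 448.70 mGal
Free-air anomaly = 982240.74 − 982528.58 + (448.70) = 160.86 mGal
Bouguer slab correction = 0.04193 × 2.68 × 1454.0 = 163.39 mGal
Simple Bouguer anomaly = 160.86 − (163.39) = -2.53 mGal
Complete Bouguer anomaly = -2.53 + 6.43 = 3.90 mGal

3.9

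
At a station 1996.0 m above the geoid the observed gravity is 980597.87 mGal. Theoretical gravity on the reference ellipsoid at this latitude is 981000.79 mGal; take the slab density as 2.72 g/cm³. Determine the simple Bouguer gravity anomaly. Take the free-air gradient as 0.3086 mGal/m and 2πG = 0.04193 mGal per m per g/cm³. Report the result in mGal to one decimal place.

Free-air correction = 0.3086 × 1996.0 = 615.97 mGal
Free-air anomaly = 980597.87 − 981000.79 + (615.97) = 213.05 mGal
Bouguer slab correction = 0.04193 × 2.72 × 1996.0 = 227.64 mGal
Simple Bouguer anomaly = 213.05 − (227.64) = -14.59 mGal

-14.6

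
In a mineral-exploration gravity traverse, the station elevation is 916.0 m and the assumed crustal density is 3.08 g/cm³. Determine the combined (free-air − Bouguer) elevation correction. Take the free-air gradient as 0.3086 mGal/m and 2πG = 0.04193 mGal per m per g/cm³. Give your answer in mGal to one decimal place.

164.4

Combined gradient = 0.3086 − 0.04193 × 3.08 = 0.1794556 mGal/m
Combined elevation correction = 0.1794556 × 916.0 = 164.4 mGal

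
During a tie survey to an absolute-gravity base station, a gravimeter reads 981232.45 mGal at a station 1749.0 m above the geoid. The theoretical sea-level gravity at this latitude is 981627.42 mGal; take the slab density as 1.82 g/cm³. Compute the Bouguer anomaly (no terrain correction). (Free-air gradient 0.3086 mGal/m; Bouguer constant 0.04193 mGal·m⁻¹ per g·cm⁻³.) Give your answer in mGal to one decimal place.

Free-air correction = 0.3086 × 1749.0 = 539.74 mGal
Free-air anomaly = 981232.45 − 981627.42 + (539.74) = 144.77 mGal
Bouguer slab correction = 0.04193 × 1.82 × 1749.0 = 133.47 mGal
Simple Bouguer anomaly = 144.77 − (133.47) = 11.30 mGal

11.3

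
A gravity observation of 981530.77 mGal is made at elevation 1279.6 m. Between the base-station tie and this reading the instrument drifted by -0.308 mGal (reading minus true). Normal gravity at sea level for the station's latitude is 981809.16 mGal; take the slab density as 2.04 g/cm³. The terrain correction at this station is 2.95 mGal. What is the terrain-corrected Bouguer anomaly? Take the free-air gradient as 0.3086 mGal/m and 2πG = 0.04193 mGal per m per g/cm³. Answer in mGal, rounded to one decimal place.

10.3

Drift-corrected reading = 981530.77 − (-0.308) = 981531.078 mGal
Free-air correction = 0.3086 × 1279.6 = 394.88 mGal
Free-air anomaly = 981531.078 − 981809.16 + (394.88) = 116.798 mGal
Bouguer slab correction = 0.04193 × 2.04 × 1279.6 = 109.45 mGal
Simple Bouguer anomaly = 116.798 − (109.45) = 7.348 mGal
Complete Bouguer anomaly = 7.348 + 2.95 = 10.298 mGal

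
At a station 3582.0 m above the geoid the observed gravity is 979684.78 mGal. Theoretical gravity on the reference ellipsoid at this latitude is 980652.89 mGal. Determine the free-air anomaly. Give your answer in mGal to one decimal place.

137.3

Free-air correction = 0.3086 × 3582.0 = 1105.41 mGal
Free-air anomaly = 979684.78 − 980652.89 + (1105.41) = 137.30 mGal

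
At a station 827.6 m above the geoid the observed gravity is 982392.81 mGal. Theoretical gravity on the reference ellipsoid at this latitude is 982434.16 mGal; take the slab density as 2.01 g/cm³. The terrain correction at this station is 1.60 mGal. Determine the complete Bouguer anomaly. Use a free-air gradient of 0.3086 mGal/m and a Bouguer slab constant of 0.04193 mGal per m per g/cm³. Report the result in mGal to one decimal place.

145.9

Free-air correction = 0.3086 × 827.6 = 255.40 mGal
Free-air anomaly = 982392.81 − 982434.16 + (255.40) = 214.05 mGal
Bouguer slab correction = 0.04193 × 2.01 × 827.6 = 69.75 mGal
Simple Bouguer anomaly = 214.05 − (69.75) = 144.30 mGal
Complete Bouguer anomaly = 144.30 + 1.60 = 145.90 mGal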